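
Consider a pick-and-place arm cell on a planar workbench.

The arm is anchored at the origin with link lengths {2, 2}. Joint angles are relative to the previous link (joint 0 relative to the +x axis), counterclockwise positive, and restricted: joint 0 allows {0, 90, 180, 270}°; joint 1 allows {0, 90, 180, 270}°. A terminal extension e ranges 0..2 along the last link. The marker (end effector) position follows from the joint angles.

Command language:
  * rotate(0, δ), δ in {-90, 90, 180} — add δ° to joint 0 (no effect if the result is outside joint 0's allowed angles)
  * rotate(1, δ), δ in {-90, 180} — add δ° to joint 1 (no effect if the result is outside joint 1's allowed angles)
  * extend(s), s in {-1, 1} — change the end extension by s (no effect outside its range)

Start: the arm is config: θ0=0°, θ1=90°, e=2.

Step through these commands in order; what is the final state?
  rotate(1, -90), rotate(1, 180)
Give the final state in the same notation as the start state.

config: θ0=0°, θ1=180°, e=2

from: config: θ0=0°, θ1=90°, e=2
[1] after rotate(1, -90): config: θ0=0°, θ1=0°, e=2
[2] after rotate(1, 180): config: θ0=0°, θ1=180°, e=2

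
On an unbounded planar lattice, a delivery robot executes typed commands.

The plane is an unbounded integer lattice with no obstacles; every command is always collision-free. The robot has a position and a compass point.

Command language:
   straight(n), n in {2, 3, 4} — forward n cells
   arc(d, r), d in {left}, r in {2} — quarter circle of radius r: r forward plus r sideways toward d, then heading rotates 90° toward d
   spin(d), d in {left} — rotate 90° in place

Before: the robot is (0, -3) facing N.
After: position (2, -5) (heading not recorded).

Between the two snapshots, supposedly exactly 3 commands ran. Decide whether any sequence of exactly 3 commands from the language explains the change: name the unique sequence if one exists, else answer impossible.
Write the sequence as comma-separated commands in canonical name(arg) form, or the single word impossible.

spin(left), spin(left), arc(left, 2)

key: running arc(left, 2) before spin(left) would end elsewhere — order is forced
initial: (0, -3) facing N
1. spin(left) → (0, -3) facing W
2. spin(left) → (0, -3) facing S
3. arc(left, 2) → (2, -5) facing E
no other 3-command option fits: unique.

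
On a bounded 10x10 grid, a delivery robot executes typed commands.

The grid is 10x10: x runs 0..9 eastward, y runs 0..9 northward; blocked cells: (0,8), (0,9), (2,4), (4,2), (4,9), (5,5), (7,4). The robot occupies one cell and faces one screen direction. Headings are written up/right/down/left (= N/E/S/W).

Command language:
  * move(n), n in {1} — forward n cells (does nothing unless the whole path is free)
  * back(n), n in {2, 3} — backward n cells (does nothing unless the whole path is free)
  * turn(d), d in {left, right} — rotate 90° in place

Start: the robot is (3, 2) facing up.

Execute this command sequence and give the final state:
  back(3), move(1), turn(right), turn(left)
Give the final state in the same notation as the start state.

t0: (3, 2) facing up
t=1 back(3) ⇒ (3, 2) facing up
t=2 move(1) ⇒ (3, 3) facing up
t=3 turn(right) ⇒ (3, 3) facing right
t=4 turn(left) ⇒ (3, 3) facing up

(3, 3) facing up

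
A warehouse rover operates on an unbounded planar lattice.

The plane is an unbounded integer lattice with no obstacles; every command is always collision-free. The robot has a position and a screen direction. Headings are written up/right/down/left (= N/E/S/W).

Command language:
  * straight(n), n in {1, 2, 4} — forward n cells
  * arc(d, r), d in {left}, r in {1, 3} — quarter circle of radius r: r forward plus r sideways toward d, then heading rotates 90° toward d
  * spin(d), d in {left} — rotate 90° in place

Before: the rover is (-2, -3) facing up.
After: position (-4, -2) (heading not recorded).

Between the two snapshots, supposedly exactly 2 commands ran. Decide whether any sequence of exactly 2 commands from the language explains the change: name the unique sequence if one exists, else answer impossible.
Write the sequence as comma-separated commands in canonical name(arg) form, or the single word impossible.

key: running straight(1) before arc(left, 1) would end elsewhere — order is forced
start: (-2, -3) facing up
t=1 arc(left, 1) ⇒ (-3, -2) facing left
t=2 straight(1) ⇒ (-4, -2) facing left
no other 2-command option fits: unique.

arc(left, 1), straight(1)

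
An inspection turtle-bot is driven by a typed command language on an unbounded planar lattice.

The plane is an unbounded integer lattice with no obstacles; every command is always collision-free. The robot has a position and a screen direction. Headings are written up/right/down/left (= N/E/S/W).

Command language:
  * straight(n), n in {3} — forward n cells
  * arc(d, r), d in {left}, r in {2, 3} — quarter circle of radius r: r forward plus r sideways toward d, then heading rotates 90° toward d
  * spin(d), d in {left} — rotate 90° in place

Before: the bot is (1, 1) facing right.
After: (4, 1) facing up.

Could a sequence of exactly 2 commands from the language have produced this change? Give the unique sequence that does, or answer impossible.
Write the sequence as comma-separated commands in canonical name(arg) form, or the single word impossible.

straight(3), spin(left)

key: cell and facing (now N) both changed — the 2 commands mix motion and turning
start: (1, 1) facing right
t=1 straight(3) ⇒ (4, 1) facing right
t=2 spin(left) ⇒ (4, 1) facing up
all 16 alternatives checked — unique.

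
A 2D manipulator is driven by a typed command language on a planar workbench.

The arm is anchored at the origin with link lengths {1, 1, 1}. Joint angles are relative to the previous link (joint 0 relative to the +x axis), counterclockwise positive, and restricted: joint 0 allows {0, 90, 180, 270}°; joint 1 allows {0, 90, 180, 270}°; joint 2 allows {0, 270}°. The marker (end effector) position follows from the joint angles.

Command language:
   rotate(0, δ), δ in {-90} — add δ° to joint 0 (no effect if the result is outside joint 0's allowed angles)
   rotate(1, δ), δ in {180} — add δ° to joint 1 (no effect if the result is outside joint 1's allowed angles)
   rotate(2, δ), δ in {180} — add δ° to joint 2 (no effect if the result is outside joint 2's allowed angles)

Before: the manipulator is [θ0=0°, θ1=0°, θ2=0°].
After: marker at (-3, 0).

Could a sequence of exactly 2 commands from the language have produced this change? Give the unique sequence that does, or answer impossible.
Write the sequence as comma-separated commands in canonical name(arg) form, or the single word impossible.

t0: [θ0=0°, θ1=0°, θ2=0°]
step 1 (rotate(0, -90)): [θ0=270°, θ1=0°, θ2=0°]
step 2 (rotate(0, -90)): [θ0=180°, θ1=0°, θ2=0°]
all 9 alternatives checked — unique.

rotate(0, -90), rotate(0, -90)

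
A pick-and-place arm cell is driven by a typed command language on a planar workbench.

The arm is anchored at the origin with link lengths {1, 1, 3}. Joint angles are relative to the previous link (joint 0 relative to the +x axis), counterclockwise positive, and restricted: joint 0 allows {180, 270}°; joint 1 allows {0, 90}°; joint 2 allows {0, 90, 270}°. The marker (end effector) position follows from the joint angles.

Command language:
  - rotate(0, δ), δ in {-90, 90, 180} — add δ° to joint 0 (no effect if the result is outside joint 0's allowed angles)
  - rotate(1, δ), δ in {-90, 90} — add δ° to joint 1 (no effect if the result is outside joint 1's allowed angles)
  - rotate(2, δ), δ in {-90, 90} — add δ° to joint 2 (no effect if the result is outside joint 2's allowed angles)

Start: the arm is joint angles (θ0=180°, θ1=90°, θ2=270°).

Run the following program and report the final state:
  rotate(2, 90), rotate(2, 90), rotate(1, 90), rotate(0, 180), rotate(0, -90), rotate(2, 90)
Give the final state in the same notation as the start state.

initial: joint angles (θ0=180°, θ1=90°, θ2=270°)
[1] after rotate(2, 90): joint angles (θ0=180°, θ1=90°, θ2=0°)
[2] after rotate(2, 90): joint angles (θ0=180°, θ1=90°, θ2=90°)
[3] after rotate(1, 90): joint angles (θ0=180°, θ1=90°, θ2=90°)
[4] after rotate(0, 180): joint angles (θ0=180°, θ1=90°, θ2=90°)
[5] after rotate(0, -90): joint angles (θ0=180°, θ1=90°, θ2=90°)
[6] after rotate(2, 90): joint angles (θ0=180°, θ1=90°, θ2=90°)

joint angles (θ0=180°, θ1=90°, θ2=90°)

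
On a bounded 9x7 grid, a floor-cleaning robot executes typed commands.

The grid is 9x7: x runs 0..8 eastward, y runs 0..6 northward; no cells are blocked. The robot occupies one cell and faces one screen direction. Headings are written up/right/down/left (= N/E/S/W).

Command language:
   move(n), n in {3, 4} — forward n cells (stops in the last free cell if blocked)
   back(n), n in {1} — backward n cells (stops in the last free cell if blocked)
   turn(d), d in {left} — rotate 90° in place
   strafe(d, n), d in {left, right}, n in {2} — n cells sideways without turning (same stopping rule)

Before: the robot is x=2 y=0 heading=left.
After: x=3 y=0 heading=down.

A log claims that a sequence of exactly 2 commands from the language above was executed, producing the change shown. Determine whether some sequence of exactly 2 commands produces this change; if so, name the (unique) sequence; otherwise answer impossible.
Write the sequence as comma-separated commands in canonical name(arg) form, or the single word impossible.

key: order matters: swapping back(1) and turn(left) lands elsewhere
begin: x=2 y=0 heading=left
1. back(1) → x=3 y=0 heading=left
2. turn(left) → x=3 y=0 heading=down
no rival 2-sequence matches.

back(1), turn(left)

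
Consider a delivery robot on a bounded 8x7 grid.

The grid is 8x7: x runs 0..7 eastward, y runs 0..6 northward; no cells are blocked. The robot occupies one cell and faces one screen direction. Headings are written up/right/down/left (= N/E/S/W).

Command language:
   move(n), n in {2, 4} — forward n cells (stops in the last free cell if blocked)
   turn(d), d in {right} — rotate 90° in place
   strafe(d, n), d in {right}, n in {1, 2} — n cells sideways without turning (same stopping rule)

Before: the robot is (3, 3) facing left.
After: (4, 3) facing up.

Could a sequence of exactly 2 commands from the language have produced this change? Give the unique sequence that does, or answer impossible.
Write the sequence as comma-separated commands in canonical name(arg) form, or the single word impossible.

turn(right), strafe(right, 1)

key: position moved to (4,3) AND the heading swung to N — translation plus rotation needed
begin: (3, 3) facing left
step 1 (turn(right)): (3, 3) facing up
step 2 (strafe(right, 1)): (4, 3) facing up
no other 2-command option fits: unique.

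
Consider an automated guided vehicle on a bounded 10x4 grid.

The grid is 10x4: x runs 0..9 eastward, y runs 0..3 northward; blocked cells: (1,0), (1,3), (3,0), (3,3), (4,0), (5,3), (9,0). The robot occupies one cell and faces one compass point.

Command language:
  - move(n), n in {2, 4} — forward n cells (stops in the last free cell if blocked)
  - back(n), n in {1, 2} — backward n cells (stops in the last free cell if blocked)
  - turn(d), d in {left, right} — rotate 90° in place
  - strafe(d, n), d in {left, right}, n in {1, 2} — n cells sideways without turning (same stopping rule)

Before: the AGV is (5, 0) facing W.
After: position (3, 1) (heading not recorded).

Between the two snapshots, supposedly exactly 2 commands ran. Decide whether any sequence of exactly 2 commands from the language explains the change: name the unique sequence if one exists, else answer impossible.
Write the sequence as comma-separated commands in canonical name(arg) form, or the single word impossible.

key: running move(2) before strafe(right, 1) would end elsewhere — order is forced
initial: (5, 0) facing W
step 1 (strafe(right, 1)): (5, 1) facing W
step 2 (move(2)): (3, 1) facing W
no rival 2-sequence matches.

strafe(right, 1), move(2)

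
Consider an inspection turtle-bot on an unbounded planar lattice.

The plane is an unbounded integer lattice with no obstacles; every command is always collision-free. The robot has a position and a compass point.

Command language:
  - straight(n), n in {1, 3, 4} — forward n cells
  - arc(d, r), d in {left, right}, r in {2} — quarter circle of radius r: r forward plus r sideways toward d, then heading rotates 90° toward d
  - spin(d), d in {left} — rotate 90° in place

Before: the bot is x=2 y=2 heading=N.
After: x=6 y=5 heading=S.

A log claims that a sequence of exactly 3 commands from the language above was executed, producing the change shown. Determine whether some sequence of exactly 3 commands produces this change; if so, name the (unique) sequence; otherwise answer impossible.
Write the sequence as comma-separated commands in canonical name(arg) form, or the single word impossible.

straight(3), arc(right, 2), arc(right, 2)

key: cell and facing (now S) both changed — the 3 commands mix motion and turning
begin: x=2 y=2 heading=N
1. straight(3) → x=2 y=5 heading=N
2. arc(right, 2) → x=4 y=7 heading=E
3. arc(right, 2) → x=6 y=5 heading=S
no rival 3-sequence matches.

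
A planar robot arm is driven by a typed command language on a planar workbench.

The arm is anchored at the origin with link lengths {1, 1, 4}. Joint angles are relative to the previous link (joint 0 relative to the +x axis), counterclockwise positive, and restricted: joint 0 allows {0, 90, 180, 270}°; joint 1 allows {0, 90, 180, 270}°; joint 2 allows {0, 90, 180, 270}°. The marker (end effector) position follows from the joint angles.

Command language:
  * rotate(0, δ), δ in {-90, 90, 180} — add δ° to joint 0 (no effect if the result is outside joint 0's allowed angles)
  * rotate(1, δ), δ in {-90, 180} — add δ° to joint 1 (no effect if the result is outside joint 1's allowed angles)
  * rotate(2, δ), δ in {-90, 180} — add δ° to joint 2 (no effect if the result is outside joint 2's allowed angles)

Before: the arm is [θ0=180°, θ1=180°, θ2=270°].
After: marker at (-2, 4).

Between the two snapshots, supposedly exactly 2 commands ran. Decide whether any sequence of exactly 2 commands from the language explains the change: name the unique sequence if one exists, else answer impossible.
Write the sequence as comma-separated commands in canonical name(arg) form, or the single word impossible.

initial: [θ0=180°, θ1=180°, θ2=270°]
step 1 (rotate(1, -90)): [θ0=180°, θ1=90°, θ2=270°]
step 2 (rotate(1, -90)): [θ0=180°, θ1=0°, θ2=270°]
uniquely the one of 49 2-step routes that fits.

rotate(1, -90), rotate(1, -90)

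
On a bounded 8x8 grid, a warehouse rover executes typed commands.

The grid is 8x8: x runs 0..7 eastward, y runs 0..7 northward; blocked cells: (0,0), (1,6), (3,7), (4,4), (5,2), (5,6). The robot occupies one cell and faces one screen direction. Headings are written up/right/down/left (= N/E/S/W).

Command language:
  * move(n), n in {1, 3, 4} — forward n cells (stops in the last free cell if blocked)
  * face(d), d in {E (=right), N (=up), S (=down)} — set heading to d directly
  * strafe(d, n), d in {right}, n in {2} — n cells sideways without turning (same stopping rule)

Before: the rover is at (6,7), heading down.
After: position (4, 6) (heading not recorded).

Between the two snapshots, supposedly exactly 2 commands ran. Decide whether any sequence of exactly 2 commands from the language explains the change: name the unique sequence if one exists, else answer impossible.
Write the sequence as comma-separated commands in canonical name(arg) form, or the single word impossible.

key: order matters: swapping strafe(right, 2) and move(1) lands elsewhere
begin: at (6,7), heading down
[1] after strafe(right, 2): at (4,7), heading down
[2] after move(1): at (4,6), heading down
no other 2-command option fits: unique.

strafe(right, 2), move(1)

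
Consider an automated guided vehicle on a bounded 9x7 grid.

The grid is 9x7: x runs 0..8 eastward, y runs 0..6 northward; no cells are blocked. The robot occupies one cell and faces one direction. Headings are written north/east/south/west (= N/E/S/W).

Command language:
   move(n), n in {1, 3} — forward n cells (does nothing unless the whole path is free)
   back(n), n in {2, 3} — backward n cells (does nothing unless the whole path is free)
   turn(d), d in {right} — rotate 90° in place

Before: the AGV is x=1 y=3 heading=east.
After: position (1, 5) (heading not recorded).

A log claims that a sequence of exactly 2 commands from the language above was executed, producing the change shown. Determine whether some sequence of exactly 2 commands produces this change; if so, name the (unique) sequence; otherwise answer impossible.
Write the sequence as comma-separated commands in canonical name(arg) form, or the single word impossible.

key: running back(2) before turn(right) would end elsewhere — order is forced
initial: x=1 y=3 heading=east
step 1 (turn(right)): x=1 y=3 heading=south
step 2 (back(2)): x=1 y=5 heading=south
no other 2-command option fits: unique.

turn(right), back(2)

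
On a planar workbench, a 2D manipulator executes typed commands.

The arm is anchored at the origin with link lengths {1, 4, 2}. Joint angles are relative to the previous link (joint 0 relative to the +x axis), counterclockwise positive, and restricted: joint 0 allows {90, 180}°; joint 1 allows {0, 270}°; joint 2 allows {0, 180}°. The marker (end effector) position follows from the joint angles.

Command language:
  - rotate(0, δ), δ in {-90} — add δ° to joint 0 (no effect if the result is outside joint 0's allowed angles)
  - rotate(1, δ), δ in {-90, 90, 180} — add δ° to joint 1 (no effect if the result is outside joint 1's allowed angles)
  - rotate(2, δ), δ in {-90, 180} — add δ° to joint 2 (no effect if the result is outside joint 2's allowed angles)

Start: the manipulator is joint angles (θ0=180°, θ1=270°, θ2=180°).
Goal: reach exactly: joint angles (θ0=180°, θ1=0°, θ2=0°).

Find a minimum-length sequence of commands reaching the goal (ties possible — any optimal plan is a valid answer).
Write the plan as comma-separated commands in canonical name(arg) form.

rotate(2, 180), rotate(1, 90)

initial: joint angles (θ0=180°, θ1=270°, θ2=180°)
[1] after rotate(2, 180): joint angles (θ0=180°, θ1=270°, θ2=0°)
[2] after rotate(1, 90): joint angles (θ0=180°, θ1=0°, θ2=0°)
no 1-step plan works, so 2 is optimal.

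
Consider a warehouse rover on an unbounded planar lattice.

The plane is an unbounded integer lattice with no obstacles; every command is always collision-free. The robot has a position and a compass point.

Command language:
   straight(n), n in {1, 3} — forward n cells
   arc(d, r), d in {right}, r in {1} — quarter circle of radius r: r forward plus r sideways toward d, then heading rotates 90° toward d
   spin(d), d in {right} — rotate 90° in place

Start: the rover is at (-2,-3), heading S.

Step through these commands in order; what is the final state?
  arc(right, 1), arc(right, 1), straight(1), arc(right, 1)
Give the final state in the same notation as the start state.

at (-3,-1), heading E

t0: at (-2,-3), heading S
step 1 (arc(right, 1)): at (-3,-4), heading W
step 2 (arc(right, 1)): at (-4,-3), heading N
step 3 (straight(1)): at (-4,-2), heading N
step 4 (arc(right, 1)): at (-3,-1), heading E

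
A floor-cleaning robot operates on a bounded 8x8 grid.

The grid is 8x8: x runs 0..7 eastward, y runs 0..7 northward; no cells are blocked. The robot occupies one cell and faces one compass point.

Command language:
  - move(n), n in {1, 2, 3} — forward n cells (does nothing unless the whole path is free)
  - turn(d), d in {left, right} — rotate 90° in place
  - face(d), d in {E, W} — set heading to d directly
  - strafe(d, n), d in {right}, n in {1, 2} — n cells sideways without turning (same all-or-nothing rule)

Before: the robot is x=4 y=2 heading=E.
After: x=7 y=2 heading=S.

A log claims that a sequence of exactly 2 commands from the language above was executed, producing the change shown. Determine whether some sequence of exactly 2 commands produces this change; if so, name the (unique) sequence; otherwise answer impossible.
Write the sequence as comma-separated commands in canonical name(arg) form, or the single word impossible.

key: order matters: swapping move(3) and turn(right) lands elsewhere
from: x=4 y=2 heading=E
t=1 move(3) ⇒ x=7 y=2 heading=E
t=2 turn(right) ⇒ x=7 y=2 heading=S
uniquely the one of 81 2-step routes that fits.

move(3), turn(right)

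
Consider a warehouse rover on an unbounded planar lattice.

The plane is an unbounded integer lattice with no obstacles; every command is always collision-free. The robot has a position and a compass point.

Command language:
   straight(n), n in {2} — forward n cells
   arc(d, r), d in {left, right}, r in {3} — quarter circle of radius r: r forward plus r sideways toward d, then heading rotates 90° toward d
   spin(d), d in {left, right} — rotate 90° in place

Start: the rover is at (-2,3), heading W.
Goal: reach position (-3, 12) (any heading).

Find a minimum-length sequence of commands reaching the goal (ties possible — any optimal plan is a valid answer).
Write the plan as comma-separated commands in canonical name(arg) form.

spin(right), arc(left, 3), arc(right, 3), arc(right, 3), straight(2)

begin: at (-2,3), heading W
1. spin(right) → at (-2,3), heading N
2. arc(left, 3) → at (-5,6), heading W
3. arc(right, 3) → at (-8,9), heading N
4. arc(right, 3) → at (-5,12), heading E
5. straight(2) → at (-3,12), heading E
nothing shorter than 5 reaches the goal.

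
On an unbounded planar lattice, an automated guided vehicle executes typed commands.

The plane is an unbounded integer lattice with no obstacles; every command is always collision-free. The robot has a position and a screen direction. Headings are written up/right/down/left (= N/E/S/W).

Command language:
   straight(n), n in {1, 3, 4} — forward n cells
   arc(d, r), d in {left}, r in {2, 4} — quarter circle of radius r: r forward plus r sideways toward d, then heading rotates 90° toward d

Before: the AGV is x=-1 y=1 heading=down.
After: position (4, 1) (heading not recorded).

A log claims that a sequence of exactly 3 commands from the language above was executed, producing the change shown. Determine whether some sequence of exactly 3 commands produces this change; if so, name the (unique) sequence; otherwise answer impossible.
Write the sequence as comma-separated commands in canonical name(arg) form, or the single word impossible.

arc(left, 2), straight(1), arc(left, 2)

t0: x=-1 y=1 heading=down
step 1 (arc(left, 2)): x=1 y=-1 heading=right
step 2 (straight(1)): x=2 y=-1 heading=right
step 3 (arc(left, 2)): x=4 y=1 heading=up
no other 3-command option fits: unique.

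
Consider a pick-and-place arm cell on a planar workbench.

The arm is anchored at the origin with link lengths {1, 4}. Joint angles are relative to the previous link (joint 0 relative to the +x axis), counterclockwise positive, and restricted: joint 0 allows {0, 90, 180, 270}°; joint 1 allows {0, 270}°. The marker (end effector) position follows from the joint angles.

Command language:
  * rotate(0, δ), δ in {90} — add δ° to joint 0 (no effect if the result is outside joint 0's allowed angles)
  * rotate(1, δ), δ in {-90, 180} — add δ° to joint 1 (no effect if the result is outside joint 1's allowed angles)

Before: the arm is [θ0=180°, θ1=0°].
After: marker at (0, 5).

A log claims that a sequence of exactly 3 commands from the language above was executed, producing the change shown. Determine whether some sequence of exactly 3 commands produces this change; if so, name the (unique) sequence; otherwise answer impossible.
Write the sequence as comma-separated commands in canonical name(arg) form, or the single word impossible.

start: [θ0=180°, θ1=0°]
t=1 rotate(0, 90) ⇒ [θ0=270°, θ1=0°]
t=2 rotate(0, 90) ⇒ [θ0=0°, θ1=0°]
t=3 rotate(0, 90) ⇒ [θ0=90°, θ1=0°]
uniquely the one of 27 3-step routes that fits.

rotate(0, 90), rotate(0, 90), rotate(0, 90)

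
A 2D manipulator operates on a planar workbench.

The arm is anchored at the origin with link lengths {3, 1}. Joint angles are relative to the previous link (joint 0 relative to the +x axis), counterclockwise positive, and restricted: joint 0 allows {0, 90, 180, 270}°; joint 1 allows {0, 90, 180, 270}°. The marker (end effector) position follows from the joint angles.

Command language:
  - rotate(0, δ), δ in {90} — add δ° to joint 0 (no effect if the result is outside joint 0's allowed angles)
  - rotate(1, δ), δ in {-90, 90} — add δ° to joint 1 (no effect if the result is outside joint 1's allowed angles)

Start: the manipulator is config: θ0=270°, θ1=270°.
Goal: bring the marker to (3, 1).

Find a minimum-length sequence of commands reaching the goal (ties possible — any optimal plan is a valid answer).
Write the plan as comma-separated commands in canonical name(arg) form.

rotate(1, -90), rotate(1, -90), rotate(0, 90)

initial: config: θ0=270°, θ1=270°
t=1 rotate(1, -90) ⇒ config: θ0=270°, θ1=180°
t=2 rotate(1, -90) ⇒ config: θ0=270°, θ1=90°
t=3 rotate(0, 90) ⇒ config: θ0=0°, θ1=90°
nothing shorter than 3 reaches the goal.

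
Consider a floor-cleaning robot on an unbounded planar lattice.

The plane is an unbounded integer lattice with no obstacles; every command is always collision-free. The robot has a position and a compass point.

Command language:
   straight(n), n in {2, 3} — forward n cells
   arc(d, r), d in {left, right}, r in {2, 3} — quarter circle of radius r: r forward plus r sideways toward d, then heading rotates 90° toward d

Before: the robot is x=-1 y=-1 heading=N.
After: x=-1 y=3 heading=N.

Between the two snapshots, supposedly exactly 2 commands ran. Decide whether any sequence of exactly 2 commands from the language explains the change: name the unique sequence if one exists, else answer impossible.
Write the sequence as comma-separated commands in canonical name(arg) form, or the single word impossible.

straight(2), straight(2)

key: still facing N at the end — nothing in the sequence rotates
start: x=-1 y=-1 heading=N
t=1 straight(2) ⇒ x=-1 y=1 heading=N
t=2 straight(2) ⇒ x=-1 y=3 heading=N
no other 2-command option fits: unique.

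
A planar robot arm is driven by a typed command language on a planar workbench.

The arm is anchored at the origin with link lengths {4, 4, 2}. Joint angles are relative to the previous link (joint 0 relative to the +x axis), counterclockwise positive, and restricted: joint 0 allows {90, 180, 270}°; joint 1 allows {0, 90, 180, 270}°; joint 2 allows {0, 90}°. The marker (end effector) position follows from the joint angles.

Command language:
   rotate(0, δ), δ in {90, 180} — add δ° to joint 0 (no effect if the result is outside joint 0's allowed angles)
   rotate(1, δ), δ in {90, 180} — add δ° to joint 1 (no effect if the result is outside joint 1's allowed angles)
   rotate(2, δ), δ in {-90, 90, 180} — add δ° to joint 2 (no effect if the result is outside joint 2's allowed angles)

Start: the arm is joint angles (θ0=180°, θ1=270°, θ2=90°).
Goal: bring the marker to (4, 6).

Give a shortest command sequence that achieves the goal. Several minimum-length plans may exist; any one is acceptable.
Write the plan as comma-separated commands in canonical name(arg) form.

start: joint angles (θ0=180°, θ1=270°, θ2=90°)
[1] after rotate(0, 90): joint angles (θ0=270°, θ1=270°, θ2=90°)
[2] after rotate(0, 180): joint angles (θ0=90°, θ1=270°, θ2=90°)
nothing shorter than 2 reaches the goal.

rotate(0, 90), rotate(0, 180)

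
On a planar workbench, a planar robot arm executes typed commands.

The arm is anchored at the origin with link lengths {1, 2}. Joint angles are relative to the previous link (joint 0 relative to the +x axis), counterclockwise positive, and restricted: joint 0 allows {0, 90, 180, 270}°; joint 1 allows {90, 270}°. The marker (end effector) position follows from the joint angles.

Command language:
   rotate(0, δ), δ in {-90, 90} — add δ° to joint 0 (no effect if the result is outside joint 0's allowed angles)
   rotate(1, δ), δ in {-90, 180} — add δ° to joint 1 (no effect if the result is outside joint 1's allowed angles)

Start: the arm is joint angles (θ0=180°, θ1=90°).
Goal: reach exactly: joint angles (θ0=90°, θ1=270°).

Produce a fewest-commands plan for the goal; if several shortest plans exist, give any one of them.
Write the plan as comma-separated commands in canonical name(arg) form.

from: joint angles (θ0=180°, θ1=90°)
step 1 (rotate(1, 180)): joint angles (θ0=180°, θ1=270°)
step 2 (rotate(0, -90)): joint angles (θ0=90°, θ1=270°)
minimal: 2 command(s), checked below 2.

rotate(1, 180), rotate(0, -90)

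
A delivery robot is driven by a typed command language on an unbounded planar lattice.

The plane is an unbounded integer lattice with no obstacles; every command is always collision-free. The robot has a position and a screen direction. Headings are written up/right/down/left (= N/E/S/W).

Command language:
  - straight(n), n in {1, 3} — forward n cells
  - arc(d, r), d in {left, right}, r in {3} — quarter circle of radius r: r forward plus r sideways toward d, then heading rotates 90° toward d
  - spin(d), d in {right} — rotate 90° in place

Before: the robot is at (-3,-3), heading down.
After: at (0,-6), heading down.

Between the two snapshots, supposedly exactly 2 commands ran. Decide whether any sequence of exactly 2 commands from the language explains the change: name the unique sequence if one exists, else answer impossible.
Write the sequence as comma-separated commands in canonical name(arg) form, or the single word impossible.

arc(left, 3), spin(right)

key: order matters: swapping arc(left, 3) and spin(right) lands elsewhere
initial: at (-3,-3), heading down
step 1 (arc(left, 3)): at (0,-6), heading right
step 2 (spin(right)): at (0,-6), heading down
no rival 2-sequence matches.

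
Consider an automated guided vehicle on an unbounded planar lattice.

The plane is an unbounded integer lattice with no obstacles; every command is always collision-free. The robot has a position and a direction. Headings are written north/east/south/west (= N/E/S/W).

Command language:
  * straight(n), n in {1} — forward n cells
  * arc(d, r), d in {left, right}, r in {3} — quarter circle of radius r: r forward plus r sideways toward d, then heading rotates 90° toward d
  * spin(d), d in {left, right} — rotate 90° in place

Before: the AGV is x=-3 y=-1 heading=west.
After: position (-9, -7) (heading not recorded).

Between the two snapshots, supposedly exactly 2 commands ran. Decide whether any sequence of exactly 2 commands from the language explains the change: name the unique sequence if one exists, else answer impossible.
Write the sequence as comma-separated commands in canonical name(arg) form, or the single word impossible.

key: running arc(right, 3) before arc(left, 3) would end elsewhere — order is forced
from: x=-3 y=-1 heading=west
t=1 arc(left, 3) ⇒ x=-6 y=-4 heading=south
t=2 arc(right, 3) ⇒ x=-9 y=-7 heading=west
no other 2-command option fits: unique.

arc(left, 3), arc(right, 3)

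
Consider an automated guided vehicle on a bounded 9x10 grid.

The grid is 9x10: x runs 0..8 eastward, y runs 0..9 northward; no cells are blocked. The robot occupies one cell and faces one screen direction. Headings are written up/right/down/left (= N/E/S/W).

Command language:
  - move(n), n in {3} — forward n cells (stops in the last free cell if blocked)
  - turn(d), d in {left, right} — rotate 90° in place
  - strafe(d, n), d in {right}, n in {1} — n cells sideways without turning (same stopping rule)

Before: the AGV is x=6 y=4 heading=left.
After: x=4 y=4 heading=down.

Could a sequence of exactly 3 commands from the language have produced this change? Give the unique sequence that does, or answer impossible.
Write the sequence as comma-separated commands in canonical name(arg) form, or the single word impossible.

turn(left), strafe(right, 1), strafe(right, 1)

key: cell and facing (now S) both changed — the 3 commands mix motion and turning
begin: x=6 y=4 heading=left
[1] after turn(left): x=6 y=4 heading=down
[2] after strafe(right, 1): x=5 y=4 heading=down
[3] after strafe(right, 1): x=4 y=4 heading=down
no other 3-command option fits: unique.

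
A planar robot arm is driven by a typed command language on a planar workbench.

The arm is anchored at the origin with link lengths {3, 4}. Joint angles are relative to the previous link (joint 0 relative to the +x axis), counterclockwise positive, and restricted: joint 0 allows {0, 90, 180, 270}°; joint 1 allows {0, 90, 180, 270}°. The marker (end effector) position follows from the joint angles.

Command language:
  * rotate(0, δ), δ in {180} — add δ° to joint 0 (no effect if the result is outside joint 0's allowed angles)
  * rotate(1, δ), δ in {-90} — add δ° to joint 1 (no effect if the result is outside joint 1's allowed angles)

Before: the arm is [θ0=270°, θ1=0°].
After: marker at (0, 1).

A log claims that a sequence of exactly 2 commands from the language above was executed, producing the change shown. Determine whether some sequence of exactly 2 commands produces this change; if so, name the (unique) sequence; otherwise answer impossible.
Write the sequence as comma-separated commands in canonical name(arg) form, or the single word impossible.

begin: [θ0=270°, θ1=0°]
step 1 (rotate(1, -90)): [θ0=270°, θ1=270°]
step 2 (rotate(1, -90)): [θ0=270°, θ1=180°]
all 4 alternatives checked — unique.

rotate(1, -90), rotate(1, -90)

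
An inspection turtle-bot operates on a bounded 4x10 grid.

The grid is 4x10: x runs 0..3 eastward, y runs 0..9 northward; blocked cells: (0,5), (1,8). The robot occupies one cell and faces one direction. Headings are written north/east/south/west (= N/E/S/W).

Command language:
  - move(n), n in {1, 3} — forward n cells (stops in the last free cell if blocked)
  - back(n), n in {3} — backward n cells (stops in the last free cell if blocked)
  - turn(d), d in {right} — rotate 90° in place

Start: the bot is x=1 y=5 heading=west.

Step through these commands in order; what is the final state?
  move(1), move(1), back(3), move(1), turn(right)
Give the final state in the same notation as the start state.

x=2 y=5 heading=north

from: x=1 y=5 heading=west
[1] after move(1): x=1 y=5 heading=west
[2] after move(1): x=1 y=5 heading=west
[3] after back(3): x=3 y=5 heading=west
[4] after move(1): x=2 y=5 heading=west
[5] after turn(right): x=2 y=5 heading=north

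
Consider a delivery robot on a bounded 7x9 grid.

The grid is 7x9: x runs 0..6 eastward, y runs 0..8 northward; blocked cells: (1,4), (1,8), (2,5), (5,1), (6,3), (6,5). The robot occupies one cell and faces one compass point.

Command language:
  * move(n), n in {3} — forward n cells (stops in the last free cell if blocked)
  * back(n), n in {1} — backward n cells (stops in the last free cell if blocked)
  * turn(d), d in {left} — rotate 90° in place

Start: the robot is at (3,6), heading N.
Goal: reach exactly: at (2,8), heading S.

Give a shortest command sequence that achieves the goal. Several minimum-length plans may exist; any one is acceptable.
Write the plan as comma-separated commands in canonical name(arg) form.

move(3), turn(left), move(3), turn(left)

from: at (3,6), heading N
1. move(3) → at (3,8), heading N
2. turn(left) → at (3,8), heading W
3. move(3) → at (2,8), heading W
4. turn(left) → at (2,8), heading S
nothing shorter than 4 reaches the goal.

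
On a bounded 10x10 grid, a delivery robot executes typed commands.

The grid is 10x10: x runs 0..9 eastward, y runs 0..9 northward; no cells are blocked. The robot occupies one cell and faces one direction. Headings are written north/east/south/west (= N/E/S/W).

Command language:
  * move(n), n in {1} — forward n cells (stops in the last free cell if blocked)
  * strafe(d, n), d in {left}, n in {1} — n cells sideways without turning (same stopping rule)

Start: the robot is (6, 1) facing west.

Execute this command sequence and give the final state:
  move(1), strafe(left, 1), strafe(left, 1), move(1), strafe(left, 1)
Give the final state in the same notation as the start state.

(4, 0) facing west

initial: (6, 1) facing west
step 1 (move(1)): (5, 1) facing west
step 2 (strafe(left, 1)): (5, 0) facing west
step 3 (strafe(left, 1)): (5, 0) facing west
step 4 (move(1)): (4, 0) facing west
step 5 (strafe(left, 1)): (4, 0) facing west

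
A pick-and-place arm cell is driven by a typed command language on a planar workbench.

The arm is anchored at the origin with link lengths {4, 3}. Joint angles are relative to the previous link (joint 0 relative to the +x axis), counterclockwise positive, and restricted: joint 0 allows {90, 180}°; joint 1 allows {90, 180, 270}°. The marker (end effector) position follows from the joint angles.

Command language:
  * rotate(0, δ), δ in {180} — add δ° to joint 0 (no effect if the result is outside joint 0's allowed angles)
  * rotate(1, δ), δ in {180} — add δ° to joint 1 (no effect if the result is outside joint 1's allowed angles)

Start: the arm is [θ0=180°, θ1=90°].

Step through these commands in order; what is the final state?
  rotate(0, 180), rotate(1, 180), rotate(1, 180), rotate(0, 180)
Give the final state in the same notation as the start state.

[θ0=180°, θ1=90°]

begin: [θ0=180°, θ1=90°]
[1] after rotate(0, 180): [θ0=180°, θ1=90°]
[2] after rotate(1, 180): [θ0=180°, θ1=270°]
[3] after rotate(1, 180): [θ0=180°, θ1=90°]
[4] after rotate(0, 180): [θ0=180°, θ1=90°]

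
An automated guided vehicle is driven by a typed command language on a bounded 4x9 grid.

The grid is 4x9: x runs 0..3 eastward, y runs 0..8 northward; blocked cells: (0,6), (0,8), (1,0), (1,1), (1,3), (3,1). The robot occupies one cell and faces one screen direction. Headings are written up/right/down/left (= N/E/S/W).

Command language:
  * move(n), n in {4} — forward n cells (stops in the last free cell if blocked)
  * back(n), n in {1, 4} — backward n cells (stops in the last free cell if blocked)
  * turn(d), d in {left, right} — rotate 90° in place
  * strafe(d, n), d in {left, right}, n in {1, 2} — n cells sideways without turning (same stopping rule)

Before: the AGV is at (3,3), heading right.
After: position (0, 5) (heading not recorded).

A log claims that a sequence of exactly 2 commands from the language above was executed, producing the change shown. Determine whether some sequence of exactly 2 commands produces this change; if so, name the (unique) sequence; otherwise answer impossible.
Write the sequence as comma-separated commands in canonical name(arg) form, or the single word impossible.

key: running back(4) before strafe(left, 2) would end elsewhere — order is forced
initial: at (3,3), heading right
[1] after strafe(left, 2): at (3,5), heading right
[2] after back(4): at (0,5), heading right
uniquely the one of 81 2-step routes that fits.

strafe(left, 2), back(4)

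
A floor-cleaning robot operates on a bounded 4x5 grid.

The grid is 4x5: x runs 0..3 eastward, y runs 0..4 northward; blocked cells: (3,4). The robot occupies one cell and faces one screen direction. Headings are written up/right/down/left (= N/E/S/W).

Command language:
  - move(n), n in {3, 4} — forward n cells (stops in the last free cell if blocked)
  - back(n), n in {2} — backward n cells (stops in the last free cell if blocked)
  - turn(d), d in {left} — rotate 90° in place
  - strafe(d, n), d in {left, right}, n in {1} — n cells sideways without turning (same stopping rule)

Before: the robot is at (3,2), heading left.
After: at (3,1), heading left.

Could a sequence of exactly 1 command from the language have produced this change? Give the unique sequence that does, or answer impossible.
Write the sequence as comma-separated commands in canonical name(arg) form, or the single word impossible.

key: still facing W — the one step turns nothing
t0: at (3,2), heading left
t=1 strafe(left, 1) ⇒ at (3,1), heading left
no other 1-command option fits: unique.

strafe(left, 1)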